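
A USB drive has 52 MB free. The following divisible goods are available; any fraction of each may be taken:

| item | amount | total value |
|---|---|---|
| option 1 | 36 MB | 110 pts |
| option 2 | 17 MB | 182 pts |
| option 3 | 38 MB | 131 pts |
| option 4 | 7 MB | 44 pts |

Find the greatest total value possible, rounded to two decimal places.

Take in order of value per unit:
- option 2 (182/17 per unit): all 17 → value 182, running total 182.00
- option 4 (44/7 per unit): all 7 → value 44, running total 226.00
- option 3 (131/38 per unit): 28 of 38 → value 28×131/38 = 96.5263, running total 322.53
Total 322.53.

322.53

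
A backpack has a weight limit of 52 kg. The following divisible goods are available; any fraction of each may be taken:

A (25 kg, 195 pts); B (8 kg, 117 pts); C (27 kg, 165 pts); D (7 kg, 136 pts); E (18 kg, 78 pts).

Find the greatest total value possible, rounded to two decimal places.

Take in order of value per unit:
- D (136/7 per unit): all 7 → value 136, running total 136.00
- B (117/8 per unit): all 8 → value 117, running total 253.00
- A (195/25 per unit): all 25 → value 195, running total 448.00
- C (165/27 per unit): 12 of 27 → value 12×165/27 = 73.3333, running total 521.33
Total 521.33.

521.33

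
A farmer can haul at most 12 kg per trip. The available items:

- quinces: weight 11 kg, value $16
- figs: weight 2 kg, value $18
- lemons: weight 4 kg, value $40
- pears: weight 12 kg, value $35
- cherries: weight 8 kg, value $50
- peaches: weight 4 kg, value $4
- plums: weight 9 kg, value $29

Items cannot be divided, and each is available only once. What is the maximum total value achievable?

$90

This is a 0/1 knapsack; check combinations near the capacity.
- lemons+cherries: weight 4+8=12, value 40+50=90
- figs+cherries: weight 2+8=10, value 18+50=68
- figs+lemons+peaches: weight 2+4+4=10, value 18+40+4=62
Best: $90.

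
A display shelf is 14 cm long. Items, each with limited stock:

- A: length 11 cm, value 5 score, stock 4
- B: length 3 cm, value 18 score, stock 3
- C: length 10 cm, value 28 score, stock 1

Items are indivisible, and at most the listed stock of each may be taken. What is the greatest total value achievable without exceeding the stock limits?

Best selections within length 14 and stock limits:
- 3×B: length 9, value 54
- 1×B + 1×C: length 13, value 46
Best: 54 score.

54 score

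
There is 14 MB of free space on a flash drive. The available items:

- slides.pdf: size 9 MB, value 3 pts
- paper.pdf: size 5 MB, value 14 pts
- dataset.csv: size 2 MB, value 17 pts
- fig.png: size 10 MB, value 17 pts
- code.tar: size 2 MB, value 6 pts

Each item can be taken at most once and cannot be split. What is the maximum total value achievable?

Check high-value combinations within 14 MB:
- dataset.csv+fig.png+code.tar: size 2+10+2=14, value 17+17+6=40
- paper.pdf+dataset.csv+code.tar: size 5+2+2=9, value 14+17+6=37
- dataset.csv+fig.png: size 2+10=12, value 17+17=34
Best: 40 pts.

40 pts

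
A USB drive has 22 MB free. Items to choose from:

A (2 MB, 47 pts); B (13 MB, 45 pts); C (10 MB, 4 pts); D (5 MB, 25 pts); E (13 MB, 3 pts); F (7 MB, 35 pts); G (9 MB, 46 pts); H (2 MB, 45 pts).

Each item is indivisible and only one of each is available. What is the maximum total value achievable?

173 pts

Check high-value combinations within 22 MB:
- A+F+G+H: size 2+7+9+2=20, value 47+35+46+45=173
- A+D+G+H: size 2+5+9+2=18, value 47+25+46+45=163
- A+B+D+H: size 2+13+5+2=22, value 47+45+25+45=162
- A+D+F+H: size 2+5+7+2=16, value 47+25+35+45=152
- A+G+H: size 2+9+2=13, value 47+46+45=138
Best: 173 pts.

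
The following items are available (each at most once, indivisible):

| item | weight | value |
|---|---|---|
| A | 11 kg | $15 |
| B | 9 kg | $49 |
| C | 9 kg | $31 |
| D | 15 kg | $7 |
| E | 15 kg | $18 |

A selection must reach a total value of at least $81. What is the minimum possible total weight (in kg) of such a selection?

29

Subsets with value ≥ 81, sorted by total weight:
- A+B+C: weight 29, value 95
- B+C+E: weight 33, value 98
Minimum weight: 29 kg.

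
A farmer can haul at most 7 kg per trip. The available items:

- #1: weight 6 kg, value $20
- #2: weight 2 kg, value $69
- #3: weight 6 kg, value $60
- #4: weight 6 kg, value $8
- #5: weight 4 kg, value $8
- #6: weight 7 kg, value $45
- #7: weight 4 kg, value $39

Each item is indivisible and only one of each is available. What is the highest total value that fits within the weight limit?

Check high-value combinations within 7 kg:
- #2+#7: weight 2+4=6, value 69+39=108
- #2+#5: weight 2+4=6, value 69+8=77
- #2: weight 2, value 69
- #3: weight 6, value 60
- #6: weight 7, value 45
Best: $108.

$108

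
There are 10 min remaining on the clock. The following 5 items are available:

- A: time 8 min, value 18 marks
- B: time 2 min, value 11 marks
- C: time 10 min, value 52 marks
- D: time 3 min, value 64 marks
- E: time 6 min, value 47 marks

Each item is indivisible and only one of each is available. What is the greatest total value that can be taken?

111 marks

Check high-value combinations within 10 min:
- D+E: time 3+6=9, value 64+47=111
- B+D: time 2+3=5, value 11+64=75
- D: time 3, value 64
- B+E: time 2+6=8, value 11+47=58
- C: time 10, value 52
Best: 111 marks.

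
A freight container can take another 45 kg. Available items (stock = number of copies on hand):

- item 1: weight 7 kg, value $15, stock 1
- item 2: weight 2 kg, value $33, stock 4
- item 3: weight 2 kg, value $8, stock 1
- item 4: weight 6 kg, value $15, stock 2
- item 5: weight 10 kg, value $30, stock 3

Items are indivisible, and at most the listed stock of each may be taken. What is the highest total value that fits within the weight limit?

$237

Top feasible selections:
- 4×item 2 + 1×item 4 + 3×item 5: weight 44, value 237
- 1×item 1 + 4×item 2 + 3×item 5: weight 45, value 237
- 4×item 2 + 1×item 3 + 3×item 5: weight 40, value 230
- 4×item 2 + 1×item 3 + 2×item 4 + 2×item 5: weight 42, value 230
Best: $237.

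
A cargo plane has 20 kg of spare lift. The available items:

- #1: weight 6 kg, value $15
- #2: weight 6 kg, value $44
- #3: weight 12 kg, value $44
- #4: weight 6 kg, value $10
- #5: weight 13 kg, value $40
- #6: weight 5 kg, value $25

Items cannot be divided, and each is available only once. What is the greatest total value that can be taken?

$88

Check high-value combinations within 20 kg:
- #2+#3: weight 6+12=18, value 44+44=88
- #1+#2+#6: weight 6+6+5=17, value 15+44+25=84
- #2+#5: weight 6+13=19, value 44+40=84
- #2+#4+#6: weight 6+6+5=17, value 44+10+25=79
Best: $88.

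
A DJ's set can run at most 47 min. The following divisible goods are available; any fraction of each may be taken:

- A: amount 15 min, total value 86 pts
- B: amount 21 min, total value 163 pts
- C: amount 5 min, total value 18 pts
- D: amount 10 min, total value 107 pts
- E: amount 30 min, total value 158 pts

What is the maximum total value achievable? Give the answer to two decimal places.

Take in order of value per unit:
- D (107/10 per unit): all 10 → value 107, running total 107.00
- B (163/21 per unit): all 21 → value 163, running total 270.00
- A (86/15 per unit): all 15 → value 86, running total 356.00
- E (158/30 per unit): 1 of 30 → value 1×158/30 = 5.2667, running total 361.27
Total 361.27.

361.27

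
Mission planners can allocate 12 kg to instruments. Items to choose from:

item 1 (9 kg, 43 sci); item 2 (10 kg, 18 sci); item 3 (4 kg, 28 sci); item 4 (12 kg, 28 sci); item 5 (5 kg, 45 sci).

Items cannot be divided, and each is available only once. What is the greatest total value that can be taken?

73 sci

Check high-value combinations within 12 kg:
- item 3+item 5: mass 4+5=9, value 28+45=73
- item 5: mass 5, value 45
- item 1: mass 9, value 43
- item 3: mass 4, value 28
- item 4: mass 12, value 28
Best: 73 sci.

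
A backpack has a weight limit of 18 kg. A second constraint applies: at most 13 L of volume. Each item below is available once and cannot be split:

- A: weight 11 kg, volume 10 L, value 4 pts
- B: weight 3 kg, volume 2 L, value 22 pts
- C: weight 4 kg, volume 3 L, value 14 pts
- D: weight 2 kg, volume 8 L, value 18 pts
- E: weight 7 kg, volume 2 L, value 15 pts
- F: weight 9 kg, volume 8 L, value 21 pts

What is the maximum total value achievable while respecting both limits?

57 pts

Feasible sets respecting both limits:
- B+C+F: weight 16, volume 13, value 57
- B+D+E: weight 12, volume 12, value 55
- B+C+D: weight 9, volume 13, value 54
- B+C+E: weight 14, volume 7, value 51
Best: 57 pts.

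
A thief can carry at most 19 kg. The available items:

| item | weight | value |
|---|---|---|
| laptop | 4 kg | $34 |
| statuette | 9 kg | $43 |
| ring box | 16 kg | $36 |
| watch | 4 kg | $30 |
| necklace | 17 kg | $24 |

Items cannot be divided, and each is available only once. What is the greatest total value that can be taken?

Check high-value combinations within 19 kg:
- laptop+statuette+watch: weight 4+9+4=17, value 34+43+30=107
- laptop+statuette: weight 4+9=13, value 34+43=77
- statuette+watch: weight 9+4=13, value 43+30=73
- laptop+watch: weight 4+4=8, value 34+30=64
Best: $107.

$107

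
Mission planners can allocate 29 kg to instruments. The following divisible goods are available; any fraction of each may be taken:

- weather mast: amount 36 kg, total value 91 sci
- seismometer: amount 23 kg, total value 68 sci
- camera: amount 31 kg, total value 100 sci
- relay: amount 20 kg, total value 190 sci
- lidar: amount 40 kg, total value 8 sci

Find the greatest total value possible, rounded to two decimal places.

219.03

Take in order of value per unit:
- relay (190/20 per unit): all 20 → value 190, running total 190.00
- camera (100/31 per unit): 9 of 31 → value 9×100/31 = 29.0323, running total 219.03
Total 219.03.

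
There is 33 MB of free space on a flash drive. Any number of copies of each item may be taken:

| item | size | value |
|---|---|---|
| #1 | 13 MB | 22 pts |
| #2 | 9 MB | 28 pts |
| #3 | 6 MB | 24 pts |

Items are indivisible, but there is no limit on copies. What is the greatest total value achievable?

124 pts

Best value-per-unit is #3 at 24/6; filling with it alone gives 5×24 = 120.
Optimal mix: 1×#2 + 4×#3 → size 33, value 124.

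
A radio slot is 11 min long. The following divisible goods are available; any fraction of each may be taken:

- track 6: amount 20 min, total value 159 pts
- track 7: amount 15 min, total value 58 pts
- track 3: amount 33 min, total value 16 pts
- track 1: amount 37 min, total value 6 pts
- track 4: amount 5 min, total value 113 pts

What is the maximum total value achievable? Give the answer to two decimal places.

160.70

Take in order of value per unit:
- track 4 (113/5 per unit): all 5 → value 113, running total 113.00
- track 6 (159/20 per unit): 6 of 20 → value 6×159/20 = 47.7000, running total 160.70
Total 160.70.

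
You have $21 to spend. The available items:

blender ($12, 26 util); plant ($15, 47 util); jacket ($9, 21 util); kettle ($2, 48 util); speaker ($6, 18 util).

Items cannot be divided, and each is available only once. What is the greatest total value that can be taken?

Check high-value combinations within $21:
- plant+kettle: cost 15+2=17, value 47+48=95
- blender+kettle+speaker: cost 12+2+6=20, value 26+48+18=92
- jacket+kettle+speaker: cost 9+2+6=17, value 21+48+18=87
- blender+kettle: cost 12+2=14, value 26+48=74
- jacket+kettle: cost 9+2=11, value 21+48=69
Best: 95 util.

95 util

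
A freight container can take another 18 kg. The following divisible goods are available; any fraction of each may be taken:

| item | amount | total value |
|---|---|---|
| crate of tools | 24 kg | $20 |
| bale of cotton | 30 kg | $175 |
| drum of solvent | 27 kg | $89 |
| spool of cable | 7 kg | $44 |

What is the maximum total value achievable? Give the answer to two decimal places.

108.17

Take in order of value per unit:
- spool of cable (44/7 per unit): all 7 → value 44, running total 44.00
- bale of cotton (175/30 per unit): 11 of 30 → value 11×175/30 = 64.1667, running total 108.17
Total 108.17.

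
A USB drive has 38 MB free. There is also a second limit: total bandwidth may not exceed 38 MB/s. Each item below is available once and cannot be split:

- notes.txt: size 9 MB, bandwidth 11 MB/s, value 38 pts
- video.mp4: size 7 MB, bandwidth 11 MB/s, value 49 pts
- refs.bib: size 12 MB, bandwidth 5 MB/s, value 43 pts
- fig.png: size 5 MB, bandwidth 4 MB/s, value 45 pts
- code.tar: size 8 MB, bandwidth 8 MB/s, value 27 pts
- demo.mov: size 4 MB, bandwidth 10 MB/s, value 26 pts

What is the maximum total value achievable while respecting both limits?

Feasible sets respecting both limits:
- video.mp4+refs.bib+fig.png+code.tar+demo.mov: size 36, bandwidth 38, value 190
- notes.txt+refs.bib+fig.png+code.tar+demo.mov: size 38, bandwidth 38, value 179
- notes.txt+video.mp4+refs.bib+fig.png: size 33, bandwidth 31, value 175
- video.mp4+refs.bib+fig.png+code.tar: size 32, bandwidth 28, value 164
Best: 190 pts.

190 pts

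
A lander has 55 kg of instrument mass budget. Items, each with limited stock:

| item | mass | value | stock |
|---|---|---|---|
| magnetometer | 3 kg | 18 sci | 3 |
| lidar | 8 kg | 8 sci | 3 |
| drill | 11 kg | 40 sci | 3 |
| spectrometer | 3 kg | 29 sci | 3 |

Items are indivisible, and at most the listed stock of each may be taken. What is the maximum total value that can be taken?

Best selections within mass 55 and stock limits:
- 3×magnetometer + 3×drill + 3×spectrometer: mass 51, value 261
- 2×magnetometer + 3×drill + 3×spectrometer: mass 48, value 243
- 1×magnetometer + 1×lidar + 3×drill + 3×spectrometer: mass 53, value 233
Best: 261 sci.

261 sci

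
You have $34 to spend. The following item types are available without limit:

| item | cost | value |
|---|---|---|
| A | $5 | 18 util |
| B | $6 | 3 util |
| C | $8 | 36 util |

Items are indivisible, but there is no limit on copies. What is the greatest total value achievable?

144 util

Best value-per-unit is C at 36/8; filling with it alone gives 4×36 = 144.
Optimal mix: 2×A + 3×C → cost 34, value 144.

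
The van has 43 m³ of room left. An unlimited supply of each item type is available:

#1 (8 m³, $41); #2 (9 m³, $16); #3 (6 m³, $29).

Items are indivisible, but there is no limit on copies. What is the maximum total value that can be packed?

Best value-per-unit is #1 at 41/8; filling with it alone gives 5×41 = 205.
Optimal mix: 3×#1 + 3×#3 → volume 42, value 210.

$210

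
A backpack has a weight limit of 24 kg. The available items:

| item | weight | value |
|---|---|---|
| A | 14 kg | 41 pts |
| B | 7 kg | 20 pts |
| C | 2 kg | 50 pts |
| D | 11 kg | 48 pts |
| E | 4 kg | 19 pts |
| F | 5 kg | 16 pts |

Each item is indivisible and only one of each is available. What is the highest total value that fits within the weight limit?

This is a 0/1 knapsack; check combinations near the capacity.
- B+C+D+E: weight 7+2+11+4=24, value 20+50+48+19=137
- C+D+E+F: weight 2+11+4+5=22, value 50+48+19+16=133
- B+C+D: weight 7+2+11=20, value 20+50+48=118
- C+D+E: weight 2+11+4=17, value 50+48+19=117
Best: 137 pts.

137 pts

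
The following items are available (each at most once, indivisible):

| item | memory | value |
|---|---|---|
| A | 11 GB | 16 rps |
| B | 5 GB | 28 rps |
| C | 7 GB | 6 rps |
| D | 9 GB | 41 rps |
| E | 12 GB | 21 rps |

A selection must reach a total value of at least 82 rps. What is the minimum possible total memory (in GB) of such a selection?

Subsets with value ≥ 82, sorted by total memory:
- A+B+D: memory 25, value 85
- B+D+E: memory 26, value 90
- A+B+C+D: memory 32, value 91
Minimum memory: 25 GB.

25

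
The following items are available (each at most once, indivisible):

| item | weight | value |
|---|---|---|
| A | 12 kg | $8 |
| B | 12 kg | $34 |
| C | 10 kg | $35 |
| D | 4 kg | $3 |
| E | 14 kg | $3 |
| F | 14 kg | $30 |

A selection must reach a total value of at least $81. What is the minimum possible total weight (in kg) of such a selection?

36

Subsets with value ≥ 81, sorted by total weight:
- B+C+F: weight 36, value 99
- B+C+D+F: weight 40, value 102
- A+B+C+F: weight 48, value 107
Minimum weight: 36 kg.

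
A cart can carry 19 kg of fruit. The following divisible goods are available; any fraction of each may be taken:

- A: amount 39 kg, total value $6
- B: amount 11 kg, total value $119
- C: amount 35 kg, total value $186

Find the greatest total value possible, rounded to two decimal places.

Take in order of value per unit:
- B (119/11 per unit): all 11 → value 119, running total 119.00
- C (186/35 per unit): 8 of 35 → value 8×186/35 = 42.5143, running total 161.51
Total 161.51.

161.51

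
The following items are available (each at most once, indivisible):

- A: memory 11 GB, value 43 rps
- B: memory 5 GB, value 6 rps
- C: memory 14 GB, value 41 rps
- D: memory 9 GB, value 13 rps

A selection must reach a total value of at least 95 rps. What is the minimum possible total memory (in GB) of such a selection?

34

Subsets with value ≥ 95, sorted by total memory:
- A+C+D: memory 34, value 97
- A+B+C+D: memory 39, value 103
Minimum memory: 34 GB.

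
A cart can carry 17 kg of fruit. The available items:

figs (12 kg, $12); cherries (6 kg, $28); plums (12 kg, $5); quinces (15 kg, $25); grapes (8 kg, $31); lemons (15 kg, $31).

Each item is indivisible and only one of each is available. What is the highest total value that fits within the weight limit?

$59

Check high-value combinations within 17 kg:
- cherries+grapes: weight 6+8=14, value 28+31=59
- grapes: weight 8, value 31
- lemons: weight 15, value 31
- cherries: weight 6, value 28
- quinces: weight 15, value 25
Best: $59.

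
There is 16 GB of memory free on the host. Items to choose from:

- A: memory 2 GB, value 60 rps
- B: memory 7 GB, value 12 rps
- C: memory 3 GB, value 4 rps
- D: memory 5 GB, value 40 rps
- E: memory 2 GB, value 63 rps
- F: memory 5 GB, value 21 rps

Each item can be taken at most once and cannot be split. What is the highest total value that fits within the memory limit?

Check high-value combinations within 16 GB:
- A+D+E+F: memory 2+5+2+5=14, value 60+40+63+21=184
- A+B+D+E: memory 2+7+5+2=16, value 60+12+40+63=175
- A+C+D+E: memory 2+3+5+2=12, value 60+4+40+63=167
Best: 184 rps.

184 rps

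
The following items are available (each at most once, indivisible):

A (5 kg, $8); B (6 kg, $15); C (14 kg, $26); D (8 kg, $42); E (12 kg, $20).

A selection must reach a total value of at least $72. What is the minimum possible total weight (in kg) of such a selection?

Subsets with value ≥ 72, sorted by total weight:
- B+D+E: weight 26, value 77
- A+C+D: weight 27, value 76
- B+C+D: weight 28, value 83
- A+B+D+E: weight 31, value 85
Minimum weight: 26 kg.

26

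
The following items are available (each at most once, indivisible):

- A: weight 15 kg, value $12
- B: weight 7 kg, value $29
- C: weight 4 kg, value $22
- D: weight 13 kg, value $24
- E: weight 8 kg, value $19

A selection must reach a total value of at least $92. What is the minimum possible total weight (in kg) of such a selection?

32

Subsets with value ≥ 92, sorted by total weight:
- B+C+D+E: weight 32, value 94
- A+B+C+D+E: weight 47, value 106
Minimum weight: 32 kg.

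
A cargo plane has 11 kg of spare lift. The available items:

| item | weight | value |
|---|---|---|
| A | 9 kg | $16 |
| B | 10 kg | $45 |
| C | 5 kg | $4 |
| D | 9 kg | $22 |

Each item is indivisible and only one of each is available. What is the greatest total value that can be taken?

$45

Check high-value combinations within 11 kg:
- B: weight 10, value 45
- D: weight 9, value 22
- A: weight 9, value 16
- C: weight 5, value 4
Best: $45.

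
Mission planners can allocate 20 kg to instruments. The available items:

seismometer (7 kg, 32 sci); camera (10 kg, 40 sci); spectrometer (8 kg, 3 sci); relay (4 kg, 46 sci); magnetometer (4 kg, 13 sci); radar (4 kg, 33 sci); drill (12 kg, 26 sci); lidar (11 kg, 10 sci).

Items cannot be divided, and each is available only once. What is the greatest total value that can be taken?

124 sci

Check high-value combinations within 20 kg:
- seismometer+relay+magnetometer+radar: mass 7+4+4+4=19, value 32+46+13+33=124
- camera+relay+radar: mass 10+4+4=18, value 40+46+33=119
- seismometer+relay+radar: mass 7+4+4=15, value 32+46+33=111
- relay+radar+drill: mass 4+4+12=20, value 46+33+26=105
- camera+relay+magnetometer: mass 10+4+4=18, value 40+46+13=99
Best: 124 sci.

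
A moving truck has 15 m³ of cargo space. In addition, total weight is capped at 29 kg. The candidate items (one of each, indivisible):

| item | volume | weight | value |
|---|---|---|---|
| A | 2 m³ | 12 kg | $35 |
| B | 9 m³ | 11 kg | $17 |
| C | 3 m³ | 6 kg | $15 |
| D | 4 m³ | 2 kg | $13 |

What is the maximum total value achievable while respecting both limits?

$67

Feasible sets respecting both limits:
- A+B+C: volume 14, weight 29, value 67
- A+B+D: volume 15, weight 25, value 65
- A+C+D: volume 9, weight 20, value 63
Best: $67.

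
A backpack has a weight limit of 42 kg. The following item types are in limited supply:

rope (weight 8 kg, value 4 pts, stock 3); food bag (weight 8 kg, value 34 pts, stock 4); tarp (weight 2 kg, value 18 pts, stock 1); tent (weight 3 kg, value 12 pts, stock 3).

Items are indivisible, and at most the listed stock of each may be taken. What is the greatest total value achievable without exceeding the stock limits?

Top feasible selections:
- 4×food bag + 1×tarp + 2×tent: weight 40, value 178
- 4×food bag + 3×tent: weight 41, value 172
- 4×food bag + 1×tarp + 1×tent: weight 37, value 166
- 4×food bag + 2×tent: weight 38, value 160
Best: 178 pts.

178 pts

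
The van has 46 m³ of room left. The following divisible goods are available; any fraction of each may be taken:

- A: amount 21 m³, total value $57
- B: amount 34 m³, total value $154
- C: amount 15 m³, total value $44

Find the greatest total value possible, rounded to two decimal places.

189.20

Take in order of value per unit:
- B (154/34 per unit): all 34 → value 154, running total 154.00
- C (44/15 per unit): 12 of 15 → value 12×44/15 = 35.2000, running total 189.20
Total 189.20.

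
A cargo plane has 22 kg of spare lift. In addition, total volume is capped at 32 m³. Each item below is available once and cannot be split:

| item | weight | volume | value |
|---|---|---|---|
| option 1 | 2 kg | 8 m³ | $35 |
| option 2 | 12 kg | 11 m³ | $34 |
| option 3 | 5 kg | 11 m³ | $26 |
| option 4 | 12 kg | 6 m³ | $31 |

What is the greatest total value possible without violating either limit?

Feasible sets respecting both limits:
- option 1+option 2+option 3: weight 19, volume 30, value 95
- option 1+option 3+option 4: weight 19, volume 25, value 92
- option 1+option 2: weight 14, volume 19, value 69
Best: $95.

$95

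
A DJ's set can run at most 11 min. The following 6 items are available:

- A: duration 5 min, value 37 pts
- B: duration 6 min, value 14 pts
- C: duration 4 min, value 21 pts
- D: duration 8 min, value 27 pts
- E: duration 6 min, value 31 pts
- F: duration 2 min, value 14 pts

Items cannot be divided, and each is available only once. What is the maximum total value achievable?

Check high-value combinations within 11 min:
- A+C+F: duration 5+4+2=11, value 37+21+14=72
- A+E: duration 5+6=11, value 37+31=68
- A+C: duration 5+4=9, value 37+21=58
- C+E: duration 4+6=10, value 21+31=52
Best: 72 pts.

72 pts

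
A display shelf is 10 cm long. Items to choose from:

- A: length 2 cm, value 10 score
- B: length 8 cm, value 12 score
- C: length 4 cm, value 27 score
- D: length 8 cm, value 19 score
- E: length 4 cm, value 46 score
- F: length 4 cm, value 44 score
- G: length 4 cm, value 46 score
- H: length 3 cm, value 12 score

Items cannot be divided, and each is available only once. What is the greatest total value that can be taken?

This is a 0/1 knapsack; check combinations near the capacity.
- A+E+G: length 2+4+4=10, value 10+46+46=102
- A+E+F: length 2+4+4=10, value 10+46+44=100
- A+F+G: length 2+4+4=10, value 10+44+46=100
- E+G: length 4+4=8, value 46+46=92
- E+F: length 4+4=8, value 46+44=90
Best: 102 score.

102 score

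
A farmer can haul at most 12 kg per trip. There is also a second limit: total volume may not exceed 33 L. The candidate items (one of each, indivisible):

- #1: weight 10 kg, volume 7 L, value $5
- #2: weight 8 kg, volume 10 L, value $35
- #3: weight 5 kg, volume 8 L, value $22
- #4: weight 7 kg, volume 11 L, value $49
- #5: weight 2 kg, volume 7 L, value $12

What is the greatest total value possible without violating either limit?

$71

Feasible sets respecting both limits:
- #3+#4: weight 12, volume 19, value 71
- #4+#5: weight 9, volume 18, value 61
- #4: weight 7, volume 11, value 49
- #2+#5: weight 10, volume 17, value 47
Best: $71.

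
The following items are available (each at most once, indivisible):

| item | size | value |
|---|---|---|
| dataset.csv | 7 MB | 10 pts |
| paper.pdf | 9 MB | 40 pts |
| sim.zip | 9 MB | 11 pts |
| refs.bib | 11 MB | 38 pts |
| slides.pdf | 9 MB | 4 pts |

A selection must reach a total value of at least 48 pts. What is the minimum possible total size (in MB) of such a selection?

Subsets with value ≥ 48, sorted by total size:
- dataset.csv+paper.pdf: size 16, value 50
- paper.pdf+sim.zip: size 18, value 51
Minimum size: 16 MB.

16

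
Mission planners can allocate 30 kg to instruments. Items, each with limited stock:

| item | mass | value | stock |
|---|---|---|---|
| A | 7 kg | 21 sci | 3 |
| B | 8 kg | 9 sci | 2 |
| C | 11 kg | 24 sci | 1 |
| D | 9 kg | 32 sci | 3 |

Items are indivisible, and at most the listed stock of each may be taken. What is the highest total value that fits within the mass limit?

96 sci

Best selections within mass 30 and stock limits:
- 3×D: mass 27, value 96
- 3×A + 1×D: mass 30, value 95
- 1×C + 2×D: mass 29, value 88
Best: 96 sci.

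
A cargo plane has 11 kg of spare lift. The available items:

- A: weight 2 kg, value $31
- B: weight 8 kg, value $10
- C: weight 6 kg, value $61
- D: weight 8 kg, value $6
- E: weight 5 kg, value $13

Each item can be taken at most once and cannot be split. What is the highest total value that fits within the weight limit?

Check high-value combinations within 11 kg:
- A+C: weight 2+6=8, value 31+61=92
- C+E: weight 6+5=11, value 61+13=74
- C: weight 6, value 61
- A+E: weight 2+5=7, value 31+13=44
Best: $92.

$92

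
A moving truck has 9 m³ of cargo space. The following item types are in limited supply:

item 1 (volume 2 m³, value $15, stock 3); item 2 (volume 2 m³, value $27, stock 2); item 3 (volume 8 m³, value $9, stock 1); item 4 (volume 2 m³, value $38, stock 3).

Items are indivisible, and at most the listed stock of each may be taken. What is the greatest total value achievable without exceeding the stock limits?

$141

Best selections within volume 9 and stock limits:
- 1×item 2 + 3×item 4: volume 8, value 141
- 2×item 2 + 2×item 4: volume 8, value 130
- 1×item 1 + 3×item 4: volume 8, value 129
Best: $141.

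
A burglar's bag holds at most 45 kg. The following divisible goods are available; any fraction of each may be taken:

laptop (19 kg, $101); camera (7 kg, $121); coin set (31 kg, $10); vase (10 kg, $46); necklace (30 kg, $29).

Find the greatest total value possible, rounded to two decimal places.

Take in order of value per unit:
- camera (121/7 per unit): all 7 → value 121, running total 121.00
- laptop (101/19 per unit): all 19 → value 101, running total 222.00
- vase (46/10 per unit): all 10 → value 46, running total 268.00
- necklace (29/30 per unit): 9 of 30 → value 9×29/30 = 8.7000, running total 276.70
Total 276.70.

276.70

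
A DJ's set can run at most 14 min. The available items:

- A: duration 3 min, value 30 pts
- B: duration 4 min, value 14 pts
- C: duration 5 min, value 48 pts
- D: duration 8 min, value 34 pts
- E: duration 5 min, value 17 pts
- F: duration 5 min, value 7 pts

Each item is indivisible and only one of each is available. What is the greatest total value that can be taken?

Check high-value combinations within 14 min:
- A+C+E: duration 3+5+5=13, value 30+48+17=95
- A+B+C: duration 3+4+5=12, value 30+14+48=92
- A+C+F: duration 3+5+5=13, value 30+48+7=85
Best: 95 pts.

95 pts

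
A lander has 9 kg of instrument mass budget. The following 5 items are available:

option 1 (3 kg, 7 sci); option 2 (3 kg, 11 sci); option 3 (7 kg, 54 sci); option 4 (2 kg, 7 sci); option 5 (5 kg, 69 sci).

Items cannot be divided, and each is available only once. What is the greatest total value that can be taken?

Check high-value combinations within 9 kg:
- option 2+option 5: mass 3+5=8, value 11+69=80
- option 4+option 5: mass 2+5=7, value 7+69=76
- option 1+option 5: mass 3+5=8, value 7+69=76
- option 5: mass 5, value 69
Best: 80 sci.

80 sci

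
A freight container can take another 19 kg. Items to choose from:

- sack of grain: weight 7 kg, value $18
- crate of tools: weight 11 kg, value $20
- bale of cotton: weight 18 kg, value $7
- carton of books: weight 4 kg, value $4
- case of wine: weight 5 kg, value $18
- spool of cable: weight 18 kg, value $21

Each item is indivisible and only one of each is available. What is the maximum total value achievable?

Check high-value combinations within 19 kg:
- sack of grain+carton of books+case of wine: weight 7+4+5=16, value 18+4+18=40
- crate of tools+case of wine: weight 11+5=16, value 20+18=38
- sack of grain+crate of tools: weight 7+11=18, value 18+20=38
- sack of grain+case of wine: weight 7+5=12, value 18+18=36
- crate of tools+carton of books: weight 11+4=15, value 20+4=24
Best: $40.

$40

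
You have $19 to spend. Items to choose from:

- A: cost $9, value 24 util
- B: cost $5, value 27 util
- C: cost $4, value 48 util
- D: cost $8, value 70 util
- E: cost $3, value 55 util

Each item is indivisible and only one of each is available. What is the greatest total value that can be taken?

173 util

Check high-value combinations within $19:
- C+D+E: cost 4+8+3=15, value 48+70+55=173
- B+D+E: cost 5+8+3=16, value 27+70+55=152
- B+C+D: cost 5+4+8=17, value 27+48+70=145
- B+C+E: cost 5+4+3=12, value 27+48+55=130
Best: 173 util.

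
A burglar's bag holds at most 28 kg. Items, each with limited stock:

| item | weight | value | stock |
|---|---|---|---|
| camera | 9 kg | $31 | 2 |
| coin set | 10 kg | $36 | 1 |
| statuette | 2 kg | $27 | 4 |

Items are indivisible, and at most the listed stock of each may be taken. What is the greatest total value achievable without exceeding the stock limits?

Top feasible selections:
- 1×camera + 1×coin set + 4×statuette: weight 27, value 175
- 2×camera + 4×statuette: weight 26, value 170
- 1×camera + 1×coin set + 3×statuette: weight 25, value 148
- 1×coin set + 4×statuette: weight 18, value 144
Best: $175.

$175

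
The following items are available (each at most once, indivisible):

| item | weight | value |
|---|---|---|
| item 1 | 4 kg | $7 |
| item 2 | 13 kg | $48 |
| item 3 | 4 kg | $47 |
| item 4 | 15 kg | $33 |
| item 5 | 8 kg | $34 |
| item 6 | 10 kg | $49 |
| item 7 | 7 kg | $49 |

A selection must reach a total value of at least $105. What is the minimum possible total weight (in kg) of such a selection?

19

Subsets with value ≥ 105, sorted by total weight:
- item 3+item 5+item 7: weight 19, value 130
- item 3+item 6+item 7: weight 21, value 145
- item 1+item 6+item 7: weight 21, value 105
- item 3+item 5+item 6: weight 22, value 130
Minimum weight: 19 kg.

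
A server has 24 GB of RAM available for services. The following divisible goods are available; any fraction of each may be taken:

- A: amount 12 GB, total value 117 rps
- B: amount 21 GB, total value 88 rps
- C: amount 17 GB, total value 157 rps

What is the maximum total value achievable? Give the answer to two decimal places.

Take in order of value per unit:
- A (117/12 per unit): all 12 → value 117, running total 117.00
- C (157/17 per unit): 12 of 17 → value 12×157/17 = 110.8235, running total 227.82
Total 227.82.

227.82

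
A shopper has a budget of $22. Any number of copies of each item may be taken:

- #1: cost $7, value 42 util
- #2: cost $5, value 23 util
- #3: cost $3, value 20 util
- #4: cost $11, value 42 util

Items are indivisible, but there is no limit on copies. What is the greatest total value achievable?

Best value-per-unit is #3 at 20/3; filling with it alone gives 7×20 = 140.
Optimal mix: 1×#1 + 5×#3 → cost 22, value 142.

142 util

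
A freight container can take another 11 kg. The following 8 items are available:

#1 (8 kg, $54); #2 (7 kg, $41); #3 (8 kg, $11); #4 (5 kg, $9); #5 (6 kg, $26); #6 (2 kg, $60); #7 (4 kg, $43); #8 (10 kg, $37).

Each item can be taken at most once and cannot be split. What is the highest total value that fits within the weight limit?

Check high-value combinations within 11 kg:
- #1+#6: weight 8+2=10, value 54+60=114
- #4+#6+#7: weight 5+2+4=11, value 9+60+43=112
- #6+#7: weight 2+4=6, value 60+43=103
- #2+#6: weight 7+2=9, value 41+60=101
Best: $114.

$114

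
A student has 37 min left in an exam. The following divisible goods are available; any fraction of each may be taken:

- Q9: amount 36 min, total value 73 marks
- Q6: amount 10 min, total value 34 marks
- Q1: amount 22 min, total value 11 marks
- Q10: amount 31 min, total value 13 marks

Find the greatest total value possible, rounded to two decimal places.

Take in order of value per unit:
- Q6 (34/10 per unit): all 10 → value 34, running total 34.00
- Q9 (73/36 per unit): 27 of 36 → value 27×73/36 = 54.7500, running total 88.75
Total 88.75.

88.75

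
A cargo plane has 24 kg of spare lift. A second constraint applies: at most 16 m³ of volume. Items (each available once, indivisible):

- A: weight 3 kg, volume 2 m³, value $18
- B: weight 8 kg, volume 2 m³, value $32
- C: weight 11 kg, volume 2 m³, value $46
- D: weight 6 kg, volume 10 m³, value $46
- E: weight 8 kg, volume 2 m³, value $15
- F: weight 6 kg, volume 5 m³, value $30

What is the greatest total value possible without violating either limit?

Feasible sets respecting both limits:
- A+C+D: weight 20, volume 14, value 110
- A+B+C: weight 22, volume 6, value 96
- A+B+D: weight 17, volume 14, value 96
Best: $110.

$110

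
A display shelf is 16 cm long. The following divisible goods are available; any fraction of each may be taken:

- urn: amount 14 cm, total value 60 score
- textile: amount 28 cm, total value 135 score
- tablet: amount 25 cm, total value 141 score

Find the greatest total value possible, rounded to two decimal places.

Take in order of value per unit:
- tablet (141/25 per unit): 16 of 25 → value 16×141/25 = 90.2400, running total 90.24
Total 90.24.

90.24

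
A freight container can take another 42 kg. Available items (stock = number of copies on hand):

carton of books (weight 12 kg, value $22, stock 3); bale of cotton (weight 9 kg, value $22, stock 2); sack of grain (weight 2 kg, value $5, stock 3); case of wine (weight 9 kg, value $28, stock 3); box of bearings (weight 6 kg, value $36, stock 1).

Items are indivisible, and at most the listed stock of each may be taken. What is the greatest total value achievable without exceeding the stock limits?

Best selections within weight 42 and stock limits:
- 1×bale of cotton + 3×case of wine + 1×box of bearings: weight 42, value 142
- 2×bale of cotton + 2×case of wine + 1×box of bearings: weight 42, value 136
Best: $142.

$142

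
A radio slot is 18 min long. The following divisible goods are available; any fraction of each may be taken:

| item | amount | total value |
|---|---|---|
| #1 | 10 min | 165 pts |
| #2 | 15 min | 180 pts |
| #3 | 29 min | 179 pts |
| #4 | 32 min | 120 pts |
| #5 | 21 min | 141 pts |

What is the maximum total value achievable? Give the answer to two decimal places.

Take in order of value per unit:
- #1 (165/10 per unit): all 10 → value 165, running total 165.00
- #2 (180/15 per unit): 8 of 15 → value 8×180/15 = 96.0000, running total 261.00
Total 261.00.

261.00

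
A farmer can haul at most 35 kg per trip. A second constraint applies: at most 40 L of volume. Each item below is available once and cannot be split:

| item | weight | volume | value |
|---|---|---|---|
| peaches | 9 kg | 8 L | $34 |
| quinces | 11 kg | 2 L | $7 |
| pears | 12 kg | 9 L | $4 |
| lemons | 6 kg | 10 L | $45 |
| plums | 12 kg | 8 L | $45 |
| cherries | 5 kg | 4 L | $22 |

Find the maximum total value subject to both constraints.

$146

Feasible sets respecting both limits:
- peaches+lemons+plums+cherries: weight 32, volume 30, value 146
- peaches+lemons+plums: weight 27, volume 26, value 124
- quinces+lemons+plums+cherries: weight 34, volume 24, value 119
- pears+lemons+plums+cherries: weight 35, volume 31, value 116
Best: $146.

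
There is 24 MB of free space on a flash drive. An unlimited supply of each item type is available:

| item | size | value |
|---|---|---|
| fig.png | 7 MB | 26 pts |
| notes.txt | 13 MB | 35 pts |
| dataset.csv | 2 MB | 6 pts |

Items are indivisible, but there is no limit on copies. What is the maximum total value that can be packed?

84 pts

Best value-per-unit is fig.png at 26/7; filling with it alone gives 3×26 = 78.
Optimal mix: 3×fig.png + 1×dataset.csv → size 23, value 84.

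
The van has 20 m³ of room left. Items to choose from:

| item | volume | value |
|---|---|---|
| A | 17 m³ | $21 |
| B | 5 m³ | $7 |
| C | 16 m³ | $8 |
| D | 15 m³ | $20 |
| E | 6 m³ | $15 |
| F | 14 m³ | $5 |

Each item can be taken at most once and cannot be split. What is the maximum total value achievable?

$27

Check high-value combinations within 20 m³:
- B+D: volume 5+15=20, value 7+20=27
- B+E: volume 5+6=11, value 7+15=22
- A: volume 17, value 21
- D: volume 15, value 20
Best: $27.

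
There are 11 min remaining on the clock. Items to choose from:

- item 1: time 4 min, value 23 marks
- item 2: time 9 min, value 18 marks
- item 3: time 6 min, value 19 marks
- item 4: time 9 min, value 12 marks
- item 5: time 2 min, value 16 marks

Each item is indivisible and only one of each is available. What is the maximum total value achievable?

Check high-value combinations within 11 min:
- item 1+item 3: time 4+6=10, value 23+19=42
- item 1+item 5: time 4+2=6, value 23+16=39
- item 3+item 5: time 6+2=8, value 19+16=35
- item 2+item 5: time 9+2=11, value 18+16=34
Best: 42 marks.

42 marks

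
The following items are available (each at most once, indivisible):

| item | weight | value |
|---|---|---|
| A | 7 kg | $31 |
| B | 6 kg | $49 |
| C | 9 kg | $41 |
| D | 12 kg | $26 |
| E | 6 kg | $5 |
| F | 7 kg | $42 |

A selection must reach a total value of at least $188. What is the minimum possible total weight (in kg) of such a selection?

41

Subsets with value ≥ 188, sorted by total weight:
- A+B+C+D+F: weight 41, value 189
- A+B+C+D+E+F: weight 47, value 194
Minimum weight: 41 kg.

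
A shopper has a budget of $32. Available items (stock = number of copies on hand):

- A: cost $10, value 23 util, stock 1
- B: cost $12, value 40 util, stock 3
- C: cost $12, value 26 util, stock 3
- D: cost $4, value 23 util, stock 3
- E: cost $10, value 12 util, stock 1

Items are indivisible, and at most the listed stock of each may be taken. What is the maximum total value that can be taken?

Best selections within cost 32 and stock limits:
- 2×B + 2×D: cost 32, value 126
- 1×B + 1×C + 2×D: cost 32, value 112
- 1×B + 3×D: cost 24, value 109
Best: 126 util.

126 util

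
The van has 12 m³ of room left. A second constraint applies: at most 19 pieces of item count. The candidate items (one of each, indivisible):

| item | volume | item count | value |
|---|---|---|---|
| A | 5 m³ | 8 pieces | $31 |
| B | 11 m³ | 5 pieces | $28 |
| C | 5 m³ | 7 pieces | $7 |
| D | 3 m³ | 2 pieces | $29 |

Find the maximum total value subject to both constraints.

Feasible sets respecting both limits:
- A+D: volume 8, item count 10, value 60
- A+C: volume 10, item count 15, value 38
- C+D: volume 8, item count 9, value 36
- A: volume 5, item count 8, value 31
Best: $60.

$60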